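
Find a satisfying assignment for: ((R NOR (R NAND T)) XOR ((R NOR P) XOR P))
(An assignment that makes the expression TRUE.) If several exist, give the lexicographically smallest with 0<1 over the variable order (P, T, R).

P=0, T=0, R=0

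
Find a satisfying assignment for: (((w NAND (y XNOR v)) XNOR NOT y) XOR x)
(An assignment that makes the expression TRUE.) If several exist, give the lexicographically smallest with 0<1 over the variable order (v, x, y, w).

v=0, x=0, y=0, w=0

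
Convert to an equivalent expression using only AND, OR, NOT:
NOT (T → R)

T AND NOT R
(Negated implication: NOT(A → B) = A AND NOT B)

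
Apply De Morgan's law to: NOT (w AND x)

NOT w OR NOT x
De Morgan's: NOT(AND of terms) = OR of negations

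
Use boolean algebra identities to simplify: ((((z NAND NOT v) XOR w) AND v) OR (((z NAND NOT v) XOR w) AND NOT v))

By distribution ((E AND v) OR (E AND NOT v) = E):
= ((z NAND NOT v) XOR w)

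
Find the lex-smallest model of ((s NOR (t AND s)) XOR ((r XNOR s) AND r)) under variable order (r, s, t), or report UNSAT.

r=0, s=0, t=0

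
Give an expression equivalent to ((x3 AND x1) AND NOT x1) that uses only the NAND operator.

((((x3 NAND x1) NAND (x3 NAND x1)) NAND (x1 NAND x1)) NAND (((x3 NAND x1) NAND (x3 NAND x1)) NAND (x1 NAND x1)))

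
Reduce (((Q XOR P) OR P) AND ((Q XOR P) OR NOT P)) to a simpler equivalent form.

By distribution ((E OR v) AND (E OR NOT v) = E):
= (Q XOR P)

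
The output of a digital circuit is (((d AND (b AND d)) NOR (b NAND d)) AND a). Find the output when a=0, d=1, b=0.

Substituting: (((1 AND (0 AND 1)) NOR (0 NAND 1)) AND 0)
= 0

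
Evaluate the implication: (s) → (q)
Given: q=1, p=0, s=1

Antecedent (s) = 1; consequent (q) = 1.
1 → 1 = 1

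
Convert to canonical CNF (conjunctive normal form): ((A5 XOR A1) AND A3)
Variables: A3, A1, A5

(A3 OR A1 OR A5) AND (A3 OR A1 OR NOT A5) AND (A3 OR NOT A1 OR A5) AND (A3 OR NOT A1 OR NOT A5) AND (NOT A3 OR A1 OR A5) AND (NOT A3 OR NOT A1 OR NOT A5)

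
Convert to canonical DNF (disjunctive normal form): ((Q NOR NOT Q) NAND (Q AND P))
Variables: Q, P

(NOT Q AND NOT P) OR (NOT Q AND P) OR (Q AND NOT P) OR (Q AND P)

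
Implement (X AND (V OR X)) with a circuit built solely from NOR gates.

((X NOR X) NOR (((V NOR X) NOR (V NOR X)) NOR ((V NOR X) NOR (V NOR X))))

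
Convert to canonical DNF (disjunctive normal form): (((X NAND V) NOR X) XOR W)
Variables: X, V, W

(NOT X AND NOT V AND W) OR (NOT X AND V AND W) OR (X AND NOT V AND W) OR (X AND V AND W)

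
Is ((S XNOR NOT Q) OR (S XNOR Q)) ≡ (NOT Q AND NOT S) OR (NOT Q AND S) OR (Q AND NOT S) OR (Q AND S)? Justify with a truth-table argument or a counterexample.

Yes, they are equivalent — the two output columns agree on all 4 assignments:
Q | S | Expression 1 | Expression 2
-----------------------------------
0 | 0 | 1 | 1
0 | 1 | 1 | 1
1 | 0 | 1 | 1
1 | 1 | 1 | 1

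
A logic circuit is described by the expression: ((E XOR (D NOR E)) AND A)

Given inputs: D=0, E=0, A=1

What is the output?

Substituting: ((0 XOR (0 NOR 0)) AND 1)
= 1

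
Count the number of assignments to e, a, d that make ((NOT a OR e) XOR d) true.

Satisfying assignments: (0,0,0), (0,1,1), (1,0,0), (1,1,0)
Count: 4 out of 8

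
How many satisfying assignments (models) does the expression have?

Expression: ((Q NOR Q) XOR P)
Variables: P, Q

Satisfying assignments: (0,0), (1,1)
Count: 2 out of 4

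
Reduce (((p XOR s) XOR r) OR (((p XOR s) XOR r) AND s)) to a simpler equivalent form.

By absorption (E OR (E AND v) = E):
= ((p XOR s) XOR r)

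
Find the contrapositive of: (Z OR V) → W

Contrapositive: NOT W → NOT (Z OR V)
Note: A statement and its contrapositive are logically equivalent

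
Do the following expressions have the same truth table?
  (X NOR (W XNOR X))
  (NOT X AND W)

Yes, they are equivalent — the two output columns agree on all 4 assignments:
X | W | Expression 1 | Expression 2
-----------------------------------
0 | 0 | 0 | 0
0 | 1 | 1 | 1
1 | 0 | 0 | 0
1 | 1 | 0 | 0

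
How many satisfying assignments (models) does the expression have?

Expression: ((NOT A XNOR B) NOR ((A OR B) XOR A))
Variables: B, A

Satisfying assignments: (0,0), (1,1)
Count: 2 out of 4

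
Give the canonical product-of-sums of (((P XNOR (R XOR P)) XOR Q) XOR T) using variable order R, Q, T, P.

ΠM(2, 3, 4, 5, 8, 9, 14, 15) = (R OR Q OR NOT T OR P) AND (R OR Q OR NOT T OR NOT P) AND (R OR NOT Q OR T OR P) AND (R OR NOT Q OR T OR NOT P) AND (NOT R OR Q OR T OR P) AND (NOT R OR Q OR T OR NOT P) AND (NOT R OR NOT Q OR NOT T OR P) AND (NOT R OR NOT Q OR NOT T OR NOT P)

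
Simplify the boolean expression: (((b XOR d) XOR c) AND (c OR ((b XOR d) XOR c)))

By absorption (E AND (E OR v) = E):
= ((b XOR d) XOR c)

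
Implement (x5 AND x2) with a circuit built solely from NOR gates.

((x5 NOR x5) NOR (x2 NOR x2))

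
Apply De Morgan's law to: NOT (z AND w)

NOT z OR NOT w
De Morgan's: NOT(AND of terms) = OR of negations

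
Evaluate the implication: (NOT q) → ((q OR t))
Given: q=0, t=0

Antecedent (NOT q) = 1; consequent ((q OR t)) = 0.
1 → 0 = 0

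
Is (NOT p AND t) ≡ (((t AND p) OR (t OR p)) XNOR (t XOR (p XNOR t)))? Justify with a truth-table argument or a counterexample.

Yes, they are equivalent — the two output columns agree on all 4 assignments:
p | t | Expression 1 | Expression 2
-----------------------------------
0 | 0 | 0 | 0
0 | 1 | 1 | 1
1 | 0 | 0 | 0
1 | 1 | 0 | 0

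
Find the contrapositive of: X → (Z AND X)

Contrapositive: NOT (Z AND X) → NOT X
Note: A statement and its contrapositive are logically equivalent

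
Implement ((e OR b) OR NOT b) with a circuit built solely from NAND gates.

((((e NAND e) NAND (b NAND b)) NAND ((e NAND e) NAND (b NAND b))) NAND ((b NAND b) NAND (b NAND b)))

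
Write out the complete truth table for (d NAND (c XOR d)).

d | c | Output
--------------
0 | 0 | 1
0 | 1 | 1
1 | 0 | 0
1 | 1 | 1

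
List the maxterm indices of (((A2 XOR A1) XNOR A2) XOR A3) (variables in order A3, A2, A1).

ΠM(1, 3, 4, 6) = (A3 OR A2 OR NOT A1) AND (A3 OR NOT A2 OR NOT A1) AND (NOT A3 OR A2 OR A1) AND (NOT A3 OR NOT A2 OR A1)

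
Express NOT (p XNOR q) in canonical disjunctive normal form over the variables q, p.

(NOT q AND p) OR (q AND NOT p)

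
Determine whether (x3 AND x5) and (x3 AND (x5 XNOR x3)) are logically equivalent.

Yes, they are equivalent — the two output columns agree on all 4 assignments:
x3 | x5 | Expression 1 | Expression 2
-------------------------------------
0 | 0 | 0 | 0
0 | 1 | 0 | 0
1 | 0 | 0 | 0
1 | 1 | 1 | 1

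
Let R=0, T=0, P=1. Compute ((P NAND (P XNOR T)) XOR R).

Substituting: ((1 NAND (1 XNOR 0)) XOR 0)
= 1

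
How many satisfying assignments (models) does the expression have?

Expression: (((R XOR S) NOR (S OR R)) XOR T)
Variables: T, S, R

Satisfying assignments: (0,0,0), (1,0,1), (1,1,0), (1,1,1)
Count: 4 out of 8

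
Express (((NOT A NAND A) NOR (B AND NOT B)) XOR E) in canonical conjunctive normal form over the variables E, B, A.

(E OR B OR A) AND (E OR B OR NOT A) AND (E OR NOT B OR A) AND (E OR NOT B OR NOT A)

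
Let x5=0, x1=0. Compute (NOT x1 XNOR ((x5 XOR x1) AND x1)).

Substituting: (NOT 0 XNOR ((0 XOR 0) AND 0))
= 0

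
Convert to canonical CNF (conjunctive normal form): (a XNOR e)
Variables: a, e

(a OR NOT e) AND (NOT a OR e)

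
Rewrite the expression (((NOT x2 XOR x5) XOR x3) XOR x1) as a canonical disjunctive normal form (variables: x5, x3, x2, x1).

(NOT x5 AND NOT x3 AND NOT x2 AND NOT x1) OR (NOT x5 AND NOT x3 AND x2 AND x1) OR (NOT x5 AND x3 AND NOT x2 AND x1) OR (NOT x5 AND x3 AND x2 AND NOT x1) OR (x5 AND NOT x3 AND NOT x2 AND x1) OR (x5 AND NOT x3 AND x2 AND NOT x1) OR (x5 AND x3 AND NOT x2 AND NOT x1) OR (x5 AND x3 AND x2 AND x1)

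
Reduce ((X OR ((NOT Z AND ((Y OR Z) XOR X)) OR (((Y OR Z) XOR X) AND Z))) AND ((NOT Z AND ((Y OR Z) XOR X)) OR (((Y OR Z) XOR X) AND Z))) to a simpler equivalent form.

By absorption (E AND (E OR v) = E) then distribution ((E AND v) OR (E AND NOT v) = E):
= ((Y OR Z) XOR X)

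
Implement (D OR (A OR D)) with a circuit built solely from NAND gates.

((D NAND D) NAND (((A NAND A) NAND (D NAND D)) NAND ((A NAND A) NAND (D NAND D))))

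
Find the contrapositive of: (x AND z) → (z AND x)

Contrapositive: NOT (z AND x) → NOT (x AND z)
Note: A statement and its contrapositive are logically equivalent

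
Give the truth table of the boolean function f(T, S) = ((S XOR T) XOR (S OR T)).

T | S | Output
--------------
0 | 0 | 0
0 | 1 | 0
1 | 0 | 0
1 | 1 | 1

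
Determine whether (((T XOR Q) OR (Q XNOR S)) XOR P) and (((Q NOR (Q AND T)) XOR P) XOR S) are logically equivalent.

No. Counterexample: with P=0, S=0, T=0, Q=1, Expression 1 = 1 but Expression 2 = 0.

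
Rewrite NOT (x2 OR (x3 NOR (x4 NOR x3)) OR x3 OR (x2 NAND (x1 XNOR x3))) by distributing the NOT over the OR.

NOT x2 AND NOT (x3 NOR (x4 NOR x3)) AND NOT x3 AND NOT (x2 NAND (x1 XNOR x3))
De Morgan's: NOT(OR of terms) = AND of negations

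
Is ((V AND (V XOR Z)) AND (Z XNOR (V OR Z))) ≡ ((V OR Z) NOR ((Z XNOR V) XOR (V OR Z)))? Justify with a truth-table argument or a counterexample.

Yes, they are equivalent — the two output columns agree on all 4 assignments:
V | Z | Expression 1 | Expression 2
-----------------------------------
0 | 0 | 0 | 0
0 | 1 | 0 | 0
1 | 0 | 0 | 0
1 | 1 | 0 | 0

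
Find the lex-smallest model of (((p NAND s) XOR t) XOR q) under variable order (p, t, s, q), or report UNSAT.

p=0, t=0, s=0, q=0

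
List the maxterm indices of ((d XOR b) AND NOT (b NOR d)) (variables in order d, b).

ΠM(0, 3) = (d OR b) AND (NOT d OR NOT b)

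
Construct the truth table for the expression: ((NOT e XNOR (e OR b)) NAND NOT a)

b | a | e | Output
------------------
0 | 0 | 0 | 1
0 | 0 | 1 | 1
0 | 1 | 0 | 1
0 | 1 | 1 | 1
1 | 0 | 0 | 0
1 | 0 | 1 | 1
1 | 1 | 0 | 1
1 | 1 | 1 | 1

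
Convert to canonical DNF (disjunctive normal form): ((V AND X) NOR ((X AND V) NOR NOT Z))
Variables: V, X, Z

(NOT V AND NOT X AND NOT Z) OR (NOT V AND X AND NOT Z) OR (V AND NOT X AND NOT Z)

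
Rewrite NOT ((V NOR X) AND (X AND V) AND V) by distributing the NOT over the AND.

NOT (V NOR X) OR NOT (X AND V) OR NOT V
De Morgan's: NOT(AND of terms) = OR of negations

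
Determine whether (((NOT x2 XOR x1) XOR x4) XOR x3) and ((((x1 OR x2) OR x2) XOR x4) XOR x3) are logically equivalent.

No. Counterexample: with x1=0, x4=0, x3=0, x2=0, Expression 1 = 1 but Expression 2 = 0.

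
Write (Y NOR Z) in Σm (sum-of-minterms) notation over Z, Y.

Σm(0) = (NOT Z AND NOT Y)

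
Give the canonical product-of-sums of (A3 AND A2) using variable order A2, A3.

ΠM(0, 1, 2) = (A2 OR A3) AND (A2 OR NOT A3) AND (NOT A2 OR A3)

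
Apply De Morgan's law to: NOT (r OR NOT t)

NOT r AND t
De Morgan's: NOT(OR of terms) = AND of negations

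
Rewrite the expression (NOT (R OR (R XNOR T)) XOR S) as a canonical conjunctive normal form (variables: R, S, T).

(R OR S OR T) AND (R OR NOT S OR NOT T) AND (NOT R OR S OR T) AND (NOT R OR S OR NOT T)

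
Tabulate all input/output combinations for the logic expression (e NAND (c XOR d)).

e | d | c | Output
------------------
0 | 0 | 0 | 1
0 | 0 | 1 | 1
0 | 1 | 0 | 1
0 | 1 | 1 | 1
1 | 0 | 0 | 1
1 | 0 | 1 | 0
1 | 1 | 0 | 0
1 | 1 | 1 | 1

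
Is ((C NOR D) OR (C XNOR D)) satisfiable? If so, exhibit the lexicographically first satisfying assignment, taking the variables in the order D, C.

D=0, C=0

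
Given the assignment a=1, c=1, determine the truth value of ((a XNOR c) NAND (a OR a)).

Substituting: ((1 XNOR 1) NAND (1 OR 1))
= 0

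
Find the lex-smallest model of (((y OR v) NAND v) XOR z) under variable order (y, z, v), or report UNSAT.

y=0, z=0, v=0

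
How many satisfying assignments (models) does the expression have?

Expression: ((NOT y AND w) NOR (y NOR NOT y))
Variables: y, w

Satisfying assignments: (0,0), (1,0), (1,1)
Count: 3 out of 4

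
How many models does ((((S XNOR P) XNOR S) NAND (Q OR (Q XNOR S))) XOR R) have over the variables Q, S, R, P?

Satisfying assignments: (0,0,0,0), (0,0,1,1), (0,1,0,0), (0,1,0,1), (1,0,0,0), (1,0,1,1), (1,1,0,0), (1,1,1,1)
Count: 8 out of 16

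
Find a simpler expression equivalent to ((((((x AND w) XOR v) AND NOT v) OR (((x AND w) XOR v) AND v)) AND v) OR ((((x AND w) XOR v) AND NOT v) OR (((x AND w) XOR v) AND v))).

By absorption (E OR (E AND v) = E) then distribution ((E AND v) OR (E AND NOT v) = E):
= ((x AND w) XOR v)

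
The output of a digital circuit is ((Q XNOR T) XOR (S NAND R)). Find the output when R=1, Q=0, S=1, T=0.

Substituting: ((0 XNOR 0) XOR (1 NAND 1))
= 1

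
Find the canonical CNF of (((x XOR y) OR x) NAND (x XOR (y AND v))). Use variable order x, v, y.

(x OR NOT v OR NOT y) AND (NOT x OR v OR y) AND (NOT x OR v OR NOT y) AND (NOT x OR NOT v OR y)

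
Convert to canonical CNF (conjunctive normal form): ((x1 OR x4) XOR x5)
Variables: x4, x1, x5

(x4 OR x1 OR x5) AND (x4 OR NOT x1 OR NOT x5) AND (NOT x4 OR x1 OR NOT x5) AND (NOT x4 OR NOT x1 OR NOT x5)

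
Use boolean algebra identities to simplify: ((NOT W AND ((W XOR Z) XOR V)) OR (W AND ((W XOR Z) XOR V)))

By distribution ((E AND v) OR (E AND NOT v) = E):
= ((W XOR Z) XOR V)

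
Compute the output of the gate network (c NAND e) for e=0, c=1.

Substituting: (1 NAND 0)
= 1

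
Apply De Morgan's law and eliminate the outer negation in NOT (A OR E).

NOT A AND NOT E
De Morgan's: NOT(OR of terms) = AND of negations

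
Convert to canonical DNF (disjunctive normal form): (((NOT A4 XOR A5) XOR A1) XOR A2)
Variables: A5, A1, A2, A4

(NOT A5 AND NOT A1 AND NOT A2 AND NOT A4) OR (NOT A5 AND NOT A1 AND A2 AND A4) OR (NOT A5 AND A1 AND NOT A2 AND A4) OR (NOT A5 AND A1 AND A2 AND NOT A4) OR (A5 AND NOT A1 AND NOT A2 AND A4) OR (A5 AND NOT A1 AND A2 AND NOT A4) OR (A5 AND A1 AND NOT A2 AND NOT A4) OR (A5 AND A1 AND A2 AND A4)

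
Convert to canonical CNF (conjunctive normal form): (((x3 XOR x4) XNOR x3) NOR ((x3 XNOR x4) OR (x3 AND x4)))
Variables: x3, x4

(x3 OR x4) AND (NOT x3 OR x4) AND (NOT x3 OR NOT x4)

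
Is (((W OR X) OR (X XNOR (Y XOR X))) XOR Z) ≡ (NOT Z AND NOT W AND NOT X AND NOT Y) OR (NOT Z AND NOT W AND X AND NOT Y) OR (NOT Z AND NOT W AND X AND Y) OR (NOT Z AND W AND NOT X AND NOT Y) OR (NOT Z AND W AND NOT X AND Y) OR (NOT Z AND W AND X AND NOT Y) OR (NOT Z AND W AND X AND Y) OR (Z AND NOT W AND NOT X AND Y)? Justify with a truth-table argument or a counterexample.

Yes, they are equivalent — the two output columns agree on all 16 assignments:
Z | W | X | Y | Expression 1 | Expression 2
-------------------------------------------
0 | 0 | 0 | 0 | 1 | 1
0 | 0 | 0 | 1 | 0 | 0
0 | 0 | 1 | 0 | 1 | 1
0 | 0 | 1 | 1 | 1 | 1
0 | 1 | 0 | 0 | 1 | 1
0 | 1 | 0 | 1 | 1 | 1
0 | 1 | 1 | 0 | 1 | 1
0 | 1 | 1 | 1 | 1 | 1
1 | 0 | 0 | 0 | 0 | 0
1 | 0 | 0 | 1 | 1 | 1
1 | 0 | 1 | 0 | 0 | 0
1 | 0 | 1 | 1 | 0 | 0
1 | 1 | 0 | 0 | 0 | 0
1 | 1 | 0 | 1 | 0 | 0
1 | 1 | 1 | 0 | 0 | 0
1 | 1 | 1 | 1 | 0 | 0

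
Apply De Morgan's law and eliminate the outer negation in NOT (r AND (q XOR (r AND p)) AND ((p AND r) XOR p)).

NOT r OR NOT (q XOR (r AND p)) OR NOT ((p AND r) XOR p)
De Morgan's: NOT(AND of terms) = OR of negations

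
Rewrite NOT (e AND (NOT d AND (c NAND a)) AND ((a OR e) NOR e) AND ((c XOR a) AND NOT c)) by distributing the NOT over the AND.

NOT e OR NOT (NOT d AND (c NAND a)) OR NOT ((a OR e) NOR e) OR NOT ((c XOR a) AND NOT c)
De Morgan's: NOT(AND of terms) = OR of negations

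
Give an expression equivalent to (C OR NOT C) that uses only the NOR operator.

((C NOR (C NOR C)) NOR (C NOR (C NOR C)))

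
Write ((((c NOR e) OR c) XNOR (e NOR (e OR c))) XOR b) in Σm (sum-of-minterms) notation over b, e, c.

Σm(0, 2, 5, 7) = (NOT b AND NOT e AND NOT c) OR (NOT b AND e AND NOT c) OR (b AND NOT e AND c) OR (b AND e AND c)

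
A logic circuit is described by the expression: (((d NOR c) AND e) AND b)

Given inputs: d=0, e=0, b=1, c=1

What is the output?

Substituting: (((0 NOR 1) AND 0) AND 1)
= 0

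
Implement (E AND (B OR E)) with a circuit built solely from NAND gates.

((E NAND ((B NAND B) NAND (E NAND E))) NAND (E NAND ((B NAND B) NAND (E NAND E))))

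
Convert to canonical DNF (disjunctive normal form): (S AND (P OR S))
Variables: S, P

(S AND NOT P) OR (S AND P)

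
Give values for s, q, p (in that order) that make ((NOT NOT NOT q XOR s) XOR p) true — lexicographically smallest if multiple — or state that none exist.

s=0, q=0, p=0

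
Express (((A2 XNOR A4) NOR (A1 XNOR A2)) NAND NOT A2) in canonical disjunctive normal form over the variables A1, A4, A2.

(NOT A1 AND NOT A4 AND NOT A2) OR (NOT A1 AND NOT A4 AND A2) OR (NOT A1 AND A4 AND NOT A2) OR (NOT A1 AND A4 AND A2) OR (A1 AND NOT A4 AND NOT A2) OR (A1 AND NOT A4 AND A2) OR (A1 AND A4 AND A2)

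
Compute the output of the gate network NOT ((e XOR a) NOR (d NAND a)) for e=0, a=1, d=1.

Substituting: NOT ((0 XOR 1) NOR (1 NAND 1))
= 1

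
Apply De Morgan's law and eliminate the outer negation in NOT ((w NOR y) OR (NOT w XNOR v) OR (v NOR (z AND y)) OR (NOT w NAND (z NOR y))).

NOT (w NOR y) AND NOT (NOT w XNOR v) AND NOT (v NOR (z AND y)) AND NOT (NOT w NAND (z NOR y))
De Morgan's: NOT(OR of terms) = AND of negations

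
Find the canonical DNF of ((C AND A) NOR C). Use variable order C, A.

(NOT C AND NOT A) OR (NOT C AND A)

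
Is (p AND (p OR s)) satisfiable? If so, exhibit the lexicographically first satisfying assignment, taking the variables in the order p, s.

p=1, s=0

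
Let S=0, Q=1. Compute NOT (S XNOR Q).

Substituting: NOT (0 XNOR 1)
= 1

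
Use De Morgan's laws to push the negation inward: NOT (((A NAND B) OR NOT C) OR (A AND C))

NOT ((A NAND B) OR NOT C) AND NOT (A AND C)
De Morgan's: NOT(OR of terms) = AND of negations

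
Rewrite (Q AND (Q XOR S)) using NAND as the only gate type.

((Q NAND ((Q NAND (Q NAND S)) NAND (S NAND (Q NAND S)))) NAND (Q NAND ((Q NAND (Q NAND S)) NAND (S NAND (Q NAND S)))))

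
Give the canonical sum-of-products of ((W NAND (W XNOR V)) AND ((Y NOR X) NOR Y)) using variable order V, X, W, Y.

Σm(4, 6, 12) = (NOT V AND X AND NOT W AND NOT Y) OR (NOT V AND X AND W AND NOT Y) OR (V AND X AND NOT W AND NOT Y)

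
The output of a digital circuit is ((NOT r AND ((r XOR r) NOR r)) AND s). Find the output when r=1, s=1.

Substituting: ((NOT 1 AND ((1 XOR 1) NOR 1)) AND 1)
= 0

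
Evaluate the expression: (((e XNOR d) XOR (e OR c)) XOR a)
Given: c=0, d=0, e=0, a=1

Substituting: (((0 XNOR 0) XOR (0 OR 0)) XOR 1)
= 0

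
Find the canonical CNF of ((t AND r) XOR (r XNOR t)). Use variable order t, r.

(t OR NOT r) AND (NOT t OR r) AND (NOT t OR NOT r)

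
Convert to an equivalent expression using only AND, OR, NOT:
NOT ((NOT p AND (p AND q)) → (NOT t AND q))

(NOT p AND (p AND q)) AND NOT (NOT t AND q)
(Negated implication: NOT(A → B) = A AND NOT B)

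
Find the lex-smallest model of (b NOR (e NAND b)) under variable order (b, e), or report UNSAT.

UNSATISFIABLE - no assignment makes this expression true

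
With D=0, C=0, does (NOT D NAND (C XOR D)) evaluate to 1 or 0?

Substituting: (NOT 0 NAND (0 XOR 0))
= 1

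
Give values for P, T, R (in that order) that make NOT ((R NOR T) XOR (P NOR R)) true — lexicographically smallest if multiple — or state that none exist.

P=0, T=0, R=0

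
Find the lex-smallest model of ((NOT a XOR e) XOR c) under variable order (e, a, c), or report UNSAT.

e=0, a=0, c=0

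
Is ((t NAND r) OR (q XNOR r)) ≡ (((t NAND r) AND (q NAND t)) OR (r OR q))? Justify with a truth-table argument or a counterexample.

No. Counterexample: with t=1, r=1, q=0, Expression 1 = 0 but Expression 2 = 1.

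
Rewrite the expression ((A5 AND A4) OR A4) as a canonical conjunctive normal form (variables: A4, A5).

(A4 OR A5) AND (A4 OR NOT A5)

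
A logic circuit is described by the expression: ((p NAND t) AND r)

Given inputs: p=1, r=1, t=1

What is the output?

Substituting: ((1 NAND 1) AND 1)
= 0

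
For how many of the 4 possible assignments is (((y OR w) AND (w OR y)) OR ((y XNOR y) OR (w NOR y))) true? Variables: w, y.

Satisfying assignments: (0,0), (0,1), (1,0), (1,1)
Count: 4 out of 4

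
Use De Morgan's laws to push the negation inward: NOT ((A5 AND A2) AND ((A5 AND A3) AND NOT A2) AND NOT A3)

NOT (A5 AND A2) OR NOT ((A5 AND A3) AND NOT A2) OR A3
De Morgan's: NOT(AND of terms) = OR of negations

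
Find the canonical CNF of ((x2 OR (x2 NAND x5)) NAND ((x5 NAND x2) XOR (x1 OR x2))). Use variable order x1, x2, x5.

(x1 OR x2 OR x5) AND (x1 OR x2 OR NOT x5) AND (x1 OR NOT x2 OR NOT x5) AND (NOT x1 OR NOT x2 OR NOT x5)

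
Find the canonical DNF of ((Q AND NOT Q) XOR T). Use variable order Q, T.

(NOT Q AND T) OR (Q AND T)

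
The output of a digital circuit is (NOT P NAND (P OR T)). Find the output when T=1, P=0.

Substituting: (NOT 0 NAND (0 OR 1))
= 0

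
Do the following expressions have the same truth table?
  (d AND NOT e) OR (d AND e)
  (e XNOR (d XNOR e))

Yes, they are equivalent — the two output columns agree on all 4 assignments:
d | e | Expression 1 | Expression 2
-----------------------------------
0 | 0 | 0 | 0
0 | 1 | 0 | 0
1 | 0 | 1 | 1
1 | 1 | 1 | 1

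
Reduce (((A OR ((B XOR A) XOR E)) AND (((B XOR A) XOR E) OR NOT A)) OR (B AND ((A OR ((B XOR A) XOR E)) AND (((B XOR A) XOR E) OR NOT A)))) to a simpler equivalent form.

By absorption (E OR (E AND v) = E) then distribution ((E OR v) AND (E OR NOT v) = E):
= ((B XOR A) XOR E)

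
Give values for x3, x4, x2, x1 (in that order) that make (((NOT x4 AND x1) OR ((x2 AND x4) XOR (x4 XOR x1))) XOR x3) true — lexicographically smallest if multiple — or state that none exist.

x3=0, x4=0, x2=0, x1=1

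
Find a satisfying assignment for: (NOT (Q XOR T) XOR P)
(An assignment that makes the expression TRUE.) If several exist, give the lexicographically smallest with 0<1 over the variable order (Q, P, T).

Q=0, P=0, T=0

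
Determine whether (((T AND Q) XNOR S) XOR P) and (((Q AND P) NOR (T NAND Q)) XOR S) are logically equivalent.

No. Counterexample: with P=0, T=0, Q=0, S=0, Expression 1 = 1 but Expression 2 = 0.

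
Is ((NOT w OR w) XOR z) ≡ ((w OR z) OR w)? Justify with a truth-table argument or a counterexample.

No. Counterexample: with z=0, w=0, Expression 1 = 1 but Expression 2 = 0.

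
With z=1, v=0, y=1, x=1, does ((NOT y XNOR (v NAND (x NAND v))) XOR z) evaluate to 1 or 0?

Substituting: ((NOT 1 XNOR (0 NAND (1 NAND 0))) XOR 1)
= 1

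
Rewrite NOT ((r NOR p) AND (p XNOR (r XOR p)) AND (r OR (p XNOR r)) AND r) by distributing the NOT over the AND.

NOT (r NOR p) OR NOT (p XNOR (r XOR p)) OR NOT (r OR (p XNOR r)) OR NOT r
De Morgan's: NOT(AND of terms) = OR of negations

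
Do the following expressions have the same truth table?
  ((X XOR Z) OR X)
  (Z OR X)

Yes, they are equivalent — the two output columns agree on all 4 assignments:
Z | X | Expression 1 | Expression 2
-----------------------------------
0 | 0 | 0 | 0
0 | 1 | 1 | 1
1 | 0 | 1 | 1
1 | 1 | 1 | 1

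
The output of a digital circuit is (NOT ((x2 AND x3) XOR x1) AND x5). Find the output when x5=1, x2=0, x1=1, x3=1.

Substituting: (NOT ((0 AND 1) XOR 1) AND 1)
= 0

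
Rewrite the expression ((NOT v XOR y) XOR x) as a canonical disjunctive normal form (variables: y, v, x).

(NOT y AND NOT v AND NOT x) OR (NOT y AND v AND x) OR (y AND NOT v AND x) OR (y AND v AND NOT x)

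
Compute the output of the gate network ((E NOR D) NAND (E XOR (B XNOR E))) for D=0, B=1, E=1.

Substituting: ((1 NOR 0) NAND (1 XOR (1 XNOR 1)))
= 1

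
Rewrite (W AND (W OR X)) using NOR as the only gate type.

((W NOR W) NOR (((W NOR X) NOR (W NOR X)) NOR ((W NOR X) NOR (W NOR X))))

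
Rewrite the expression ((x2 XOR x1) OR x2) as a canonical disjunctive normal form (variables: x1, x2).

(NOT x1 AND x2) OR (x1 AND NOT x2) OR (x1 AND x2)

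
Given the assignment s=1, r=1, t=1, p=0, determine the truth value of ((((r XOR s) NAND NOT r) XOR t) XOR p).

Substituting: ((((1 XOR 1) NAND NOT 1) XOR 1) XOR 0)
= 0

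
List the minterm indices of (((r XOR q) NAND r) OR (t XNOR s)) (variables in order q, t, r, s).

Σm(0, 1, 2, 4, 5, 7, 8, 9, 10, 11, 12, 13, 14, 15) = (NOT q AND NOT t AND NOT r AND NOT s) OR (NOT q AND NOT t AND NOT r AND s) OR (NOT q AND NOT t AND r AND NOT s) OR (NOT q AND t AND NOT r AND NOT s) OR (NOT q AND t AND NOT r AND s) OR (NOT q AND t AND r AND s) OR (q AND NOT t AND NOT r AND NOT s) OR (q AND NOT t AND NOT r AND s) OR (q AND NOT t AND r AND NOT s) OR (q AND NOT t AND r AND s) OR (q AND t AND NOT r AND NOT s) OR (q AND t AND NOT r AND s) OR (q AND t AND r AND NOT s) OR (q AND t AND r AND s)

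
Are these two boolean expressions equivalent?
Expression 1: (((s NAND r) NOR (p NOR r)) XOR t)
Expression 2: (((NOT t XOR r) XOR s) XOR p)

No. Counterexample: with r=0, t=0, s=0, p=0, Expression 1 = 0 but Expression 2 = 1.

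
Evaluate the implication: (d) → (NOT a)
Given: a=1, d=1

Antecedent (d) = 1; consequent (NOT a) = 0.
1 → 0 = 0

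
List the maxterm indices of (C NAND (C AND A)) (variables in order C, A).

ΠM(3) = (NOT C OR NOT A)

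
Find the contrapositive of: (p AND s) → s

Contrapositive: NOT s → NOT (p AND s)
Note: A statement and its contrapositive are logically equivalent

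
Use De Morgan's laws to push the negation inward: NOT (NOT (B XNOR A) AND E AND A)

(B XNOR A) OR NOT E OR NOT A
De Morgan's: NOT(AND of terms) = OR of negations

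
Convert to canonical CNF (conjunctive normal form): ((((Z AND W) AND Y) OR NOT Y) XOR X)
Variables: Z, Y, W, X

(Z OR Y OR W OR NOT X) AND (Z OR Y OR NOT W OR NOT X) AND (Z OR NOT Y OR W OR X) AND (Z OR NOT Y OR NOT W OR X) AND (NOT Z OR Y OR W OR NOT X) AND (NOT Z OR Y OR NOT W OR NOT X) AND (NOT Z OR NOT Y OR W OR X) AND (NOT Z OR NOT Y OR NOT W OR NOT X)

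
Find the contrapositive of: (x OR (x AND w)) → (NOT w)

Contrapositive: w → NOT (x OR (x AND w))
Note: A statement and its contrapositive are logically equivalent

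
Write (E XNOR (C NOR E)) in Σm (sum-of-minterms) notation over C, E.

Σm(2) = (C AND NOT E)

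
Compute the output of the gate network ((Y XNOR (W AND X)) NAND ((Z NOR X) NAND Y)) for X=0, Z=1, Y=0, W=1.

Substituting: ((0 XNOR (1 AND 0)) NAND ((1 NOR 0) NAND 0))
= 0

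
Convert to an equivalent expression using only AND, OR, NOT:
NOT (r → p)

r AND NOT p
(Negated implication: NOT(A → B) = A AND NOT B)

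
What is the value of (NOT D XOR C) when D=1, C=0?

Substituting: (NOT 1 XOR 0)
= 0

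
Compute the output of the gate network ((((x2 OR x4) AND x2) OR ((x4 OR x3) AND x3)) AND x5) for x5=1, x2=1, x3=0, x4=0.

Substituting: ((((1 OR 0) AND 1) OR ((0 OR 0) AND 0)) AND 1)
= 1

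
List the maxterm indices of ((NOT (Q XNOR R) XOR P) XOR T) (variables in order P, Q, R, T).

ΠM(0, 3, 5, 6, 9, 10, 12, 15) = (P OR Q OR R OR T) AND (P OR Q OR NOT R OR NOT T) AND (P OR NOT Q OR R OR NOT T) AND (P OR NOT Q OR NOT R OR T) AND (NOT P OR Q OR R OR NOT T) AND (NOT P OR Q OR NOT R OR T) AND (NOT P OR NOT Q OR R OR T) AND (NOT P OR NOT Q OR NOT R OR NOT T)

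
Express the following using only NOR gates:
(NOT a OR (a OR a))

(((a NOR a) NOR ((a NOR a) NOR (a NOR a))) NOR ((a NOR a) NOR ((a NOR a) NOR (a NOR a))))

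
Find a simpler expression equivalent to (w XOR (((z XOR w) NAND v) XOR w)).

By XOR self-cancellation ((E XOR v) XOR v = E):
= ((z XOR w) NAND v)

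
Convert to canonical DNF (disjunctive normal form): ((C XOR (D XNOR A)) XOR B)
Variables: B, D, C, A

(NOT B AND NOT D AND NOT C AND NOT A) OR (NOT B AND NOT D AND C AND A) OR (NOT B AND D AND NOT C AND A) OR (NOT B AND D AND C AND NOT A) OR (B AND NOT D AND NOT C AND A) OR (B AND NOT D AND C AND NOT A) OR (B AND D AND NOT C AND NOT A) OR (B AND D AND C AND A)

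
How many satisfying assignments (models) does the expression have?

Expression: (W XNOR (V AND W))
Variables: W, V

Satisfying assignments: (0,0), (0,1), (1,1)
Count: 3 out of 4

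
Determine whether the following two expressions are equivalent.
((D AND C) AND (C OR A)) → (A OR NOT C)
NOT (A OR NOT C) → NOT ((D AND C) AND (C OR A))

Yes, Contrapositive is always equivalent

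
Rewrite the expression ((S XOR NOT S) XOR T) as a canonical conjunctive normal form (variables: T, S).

(NOT T OR S) AND (NOT T OR NOT S)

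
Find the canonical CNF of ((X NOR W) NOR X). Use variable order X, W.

(X OR W) AND (NOT X OR W) AND (NOT X OR NOT W)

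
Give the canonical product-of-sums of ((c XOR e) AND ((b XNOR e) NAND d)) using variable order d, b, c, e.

ΠM(0, 3, 4, 7, 8, 10, 11, 12, 13, 15) = (d OR b OR c OR e) AND (d OR b OR NOT c OR NOT e) AND (d OR NOT b OR c OR e) AND (d OR NOT b OR NOT c OR NOT e) AND (NOT d OR b OR c OR e) AND (NOT d OR b OR NOT c OR e) AND (NOT d OR b OR NOT c OR NOT e) AND (NOT d OR NOT b OR c OR e) AND (NOT d OR NOT b OR c OR NOT e) AND (NOT d OR NOT b OR NOT c OR NOT e)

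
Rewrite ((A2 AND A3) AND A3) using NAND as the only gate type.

((((A2 NAND A3) NAND (A2 NAND A3)) NAND A3) NAND (((A2 NAND A3) NAND (A2 NAND A3)) NAND A3))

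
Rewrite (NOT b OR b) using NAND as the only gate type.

(((b NAND b) NAND (b NAND b)) NAND (b NAND b))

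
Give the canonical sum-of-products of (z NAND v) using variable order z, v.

Σm(0, 1, 2) = (NOT z AND NOT v) OR (NOT z AND v) OR (z AND NOT v)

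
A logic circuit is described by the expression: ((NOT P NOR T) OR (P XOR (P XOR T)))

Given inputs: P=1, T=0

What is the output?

Substituting: ((NOT 1 NOR 0) OR (1 XOR (1 XOR 0)))
= 1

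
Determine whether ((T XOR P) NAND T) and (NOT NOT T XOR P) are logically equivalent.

No. Counterexample: with T=0, P=0, Expression 1 = 1 but Expression 2 = 0.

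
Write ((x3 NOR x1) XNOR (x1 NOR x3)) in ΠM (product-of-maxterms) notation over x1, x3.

ΠM() = TRUE (no maxterms)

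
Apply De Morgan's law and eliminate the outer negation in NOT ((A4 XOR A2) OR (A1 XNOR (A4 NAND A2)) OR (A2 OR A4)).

NOT (A4 XOR A2) AND NOT (A1 XNOR (A4 NAND A2)) AND NOT (A2 OR A4)
De Morgan's: NOT(OR of terms) = AND of negations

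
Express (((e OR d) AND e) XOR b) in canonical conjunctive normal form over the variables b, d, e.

(b OR d OR e) AND (b OR NOT d OR e) AND (NOT b OR d OR NOT e) AND (NOT b OR NOT d OR NOT e)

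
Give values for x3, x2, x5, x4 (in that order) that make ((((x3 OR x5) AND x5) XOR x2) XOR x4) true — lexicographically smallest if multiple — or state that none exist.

x3=0, x2=0, x5=0, x4=1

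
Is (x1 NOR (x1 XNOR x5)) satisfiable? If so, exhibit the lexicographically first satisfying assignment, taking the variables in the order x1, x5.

x1=0, x5=1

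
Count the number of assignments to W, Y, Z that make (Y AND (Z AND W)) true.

Satisfying assignments: (1,1,1)
Count: 1 out of 8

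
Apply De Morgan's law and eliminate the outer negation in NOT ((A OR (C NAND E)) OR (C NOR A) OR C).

NOT (A OR (C NAND E)) AND NOT (C NOR A) AND NOT C
De Morgan's: NOT(OR of terms) = AND of negations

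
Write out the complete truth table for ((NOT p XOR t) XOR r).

p | t | r | Output
------------------
0 | 0 | 0 | 1
0 | 0 | 1 | 0
0 | 1 | 0 | 0
0 | 1 | 1 | 1
1 | 0 | 0 | 0
1 | 0 | 1 | 1
1 | 1 | 0 | 1
1 | 1 | 1 | 0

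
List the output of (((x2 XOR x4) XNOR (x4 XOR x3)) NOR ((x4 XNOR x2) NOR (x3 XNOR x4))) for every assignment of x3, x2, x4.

x3 | x2 | x4 | Output
---------------------
0 | 0 | 0 | 0
0 | 0 | 1 | 0
0 | 1 | 0 | 1
0 | 1 | 1 | 1
1 | 0 | 0 | 1
1 | 0 | 1 | 1
1 | 1 | 0 | 0
1 | 1 | 1 | 0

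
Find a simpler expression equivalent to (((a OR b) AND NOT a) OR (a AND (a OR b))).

By distribution ((E AND v) OR (E AND NOT v) = E):
= (a OR b)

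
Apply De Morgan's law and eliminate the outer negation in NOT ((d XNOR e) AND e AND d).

NOT (d XNOR e) OR NOT e OR NOT d
De Morgan's: NOT(AND of terms) = OR of negations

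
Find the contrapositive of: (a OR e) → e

Contrapositive: NOT e → NOT (a OR e)
Note: A statement and its contrapositive are logically equivalent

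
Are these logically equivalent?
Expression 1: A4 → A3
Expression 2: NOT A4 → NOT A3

No, Inverse is not equivalent to original (counterexample: A3=0, A4=1)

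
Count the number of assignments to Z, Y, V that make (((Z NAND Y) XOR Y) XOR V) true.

Satisfying assignments: (0,0,0), (0,1,1), (1,0,0), (1,1,0)
Count: 4 out of 8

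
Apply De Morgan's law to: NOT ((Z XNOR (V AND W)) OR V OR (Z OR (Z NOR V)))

NOT (Z XNOR (V AND W)) AND NOT V AND NOT (Z OR (Z NOR V))
De Morgan's: NOT(OR of terms) = AND of negations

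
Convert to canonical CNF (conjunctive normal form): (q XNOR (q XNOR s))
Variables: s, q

(s OR q) AND (s OR NOT q)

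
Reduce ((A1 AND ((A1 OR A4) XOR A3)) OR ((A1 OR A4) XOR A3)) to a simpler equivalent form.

By absorption (E OR (E AND v) = E):
= ((A1 OR A4) XOR A3)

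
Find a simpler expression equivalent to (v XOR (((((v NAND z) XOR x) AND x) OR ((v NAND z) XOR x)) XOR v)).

By XOR self-cancellation ((E XOR v) XOR v = E) then absorption (E OR (E AND v) = E):
= ((v NAND z) XOR x)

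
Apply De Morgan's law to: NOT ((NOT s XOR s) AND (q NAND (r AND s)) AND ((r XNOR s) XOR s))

NOT (NOT s XOR s) OR NOT (q NAND (r AND s)) OR NOT ((r XNOR s) XOR s)
De Morgan's: NOT(AND of terms) = OR of negations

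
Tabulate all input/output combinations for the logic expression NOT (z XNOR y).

z | y | Output
--------------
0 | 0 | 0
0 | 1 | 1
1 | 0 | 1
1 | 1 | 0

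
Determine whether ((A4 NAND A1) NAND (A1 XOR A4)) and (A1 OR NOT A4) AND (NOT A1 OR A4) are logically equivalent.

Yes, they are equivalent — the two output columns agree on all 4 assignments:
A1 | A4 | Expression 1 | Expression 2
-------------------------------------
0 | 0 | 1 | 1
0 | 1 | 0 | 0
1 | 0 | 0 | 0
1 | 1 | 1 | 1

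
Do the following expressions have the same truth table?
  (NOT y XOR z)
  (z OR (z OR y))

No. Counterexample: with z=0, y=0, Expression 1 = 1 but Expression 2 = 0.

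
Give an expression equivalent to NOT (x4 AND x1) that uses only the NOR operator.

(((x4 NOR x4) NOR (x1 NOR x1)) NOR ((x4 NOR x4) NOR (x1 NOR x1)))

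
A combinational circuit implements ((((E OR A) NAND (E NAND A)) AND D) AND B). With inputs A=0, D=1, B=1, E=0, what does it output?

Substituting: ((((0 OR 0) NAND (0 NAND 0)) AND 1) AND 1)
= 1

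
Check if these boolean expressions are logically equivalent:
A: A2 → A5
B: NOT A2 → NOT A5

No, Inverse is not equivalent to original (counterexample: A2=0, A5=1, A4=0)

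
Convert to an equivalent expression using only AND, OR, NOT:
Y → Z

NOT Y OR Z
(Implication elimination: A → B = NOT A OR B)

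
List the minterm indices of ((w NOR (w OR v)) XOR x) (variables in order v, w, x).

Σm(0, 3, 5, 7) = (NOT v AND NOT w AND NOT x) OR (NOT v AND w AND x) OR (v AND NOT w AND x) OR (v AND w AND x)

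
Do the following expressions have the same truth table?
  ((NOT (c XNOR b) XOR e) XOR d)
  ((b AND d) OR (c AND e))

No. Counterexample: with b=0, e=0, c=0, d=1, Expression 1 = 1 but Expression 2 = 0.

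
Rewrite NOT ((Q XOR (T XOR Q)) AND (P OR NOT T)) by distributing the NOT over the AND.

NOT (Q XOR (T XOR Q)) OR NOT (P OR NOT T)
De Morgan's: NOT(AND of terms) = OR of negations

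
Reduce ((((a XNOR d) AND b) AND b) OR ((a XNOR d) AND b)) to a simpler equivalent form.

By absorption (E OR (E AND v) = E):
= ((a XNOR d) AND b)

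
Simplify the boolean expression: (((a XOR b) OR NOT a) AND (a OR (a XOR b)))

By distribution ((E OR v) AND (E OR NOT v) = E):
= (a XOR b)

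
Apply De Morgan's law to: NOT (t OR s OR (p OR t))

NOT t AND NOT s AND NOT (p OR t)
De Morgan's: NOT(OR of terms) = AND of negations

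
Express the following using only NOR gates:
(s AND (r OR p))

((s NOR s) NOR (((r NOR p) NOR (r NOR p)) NOR ((r NOR p) NOR (r NOR p))))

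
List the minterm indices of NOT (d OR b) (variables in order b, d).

Σm(0) = (NOT b AND NOT d)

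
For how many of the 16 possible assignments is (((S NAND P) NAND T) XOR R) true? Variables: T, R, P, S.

Satisfying assignments: (0,0,0,0), (0,0,0,1), (0,0,1,0), (0,0,1,1), (1,0,1,1), (1,1,0,0), (1,1,0,1), (1,1,1,0)
Count: 8 out of 16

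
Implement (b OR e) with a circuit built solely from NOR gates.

((b NOR e) NOR (b NOR e))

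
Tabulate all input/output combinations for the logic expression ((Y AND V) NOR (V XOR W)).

W | Y | V | Output
------------------
0 | 0 | 0 | 1
0 | 0 | 1 | 0
0 | 1 | 0 | 1
0 | 1 | 1 | 0
1 | 0 | 0 | 0
1 | 0 | 1 | 1
1 | 1 | 0 | 0
1 | 1 | 1 | 0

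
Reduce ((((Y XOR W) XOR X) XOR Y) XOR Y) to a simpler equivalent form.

By XOR self-cancellation ((E XOR v) XOR v = E):
= ((Y XOR W) XOR X)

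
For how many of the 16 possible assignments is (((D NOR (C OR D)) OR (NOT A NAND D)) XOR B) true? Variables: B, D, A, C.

Satisfying assignments: (0,0,0,0), (0,0,0,1), (0,0,1,0), (0,0,1,1), (0,1,1,0), (0,1,1,1), (1,1,0,0), (1,1,0,1)
Count: 8 out of 16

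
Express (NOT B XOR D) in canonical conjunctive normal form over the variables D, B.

(D OR NOT B) AND (NOT D OR B)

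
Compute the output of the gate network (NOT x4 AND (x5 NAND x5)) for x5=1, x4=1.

Substituting: (NOT 1 AND (1 NAND 1))
= 0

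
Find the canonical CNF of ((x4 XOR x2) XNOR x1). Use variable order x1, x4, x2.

(x1 OR x4 OR NOT x2) AND (x1 OR NOT x4 OR x2) AND (NOT x1 OR x4 OR x2) AND (NOT x1 OR NOT x4 OR NOT x2)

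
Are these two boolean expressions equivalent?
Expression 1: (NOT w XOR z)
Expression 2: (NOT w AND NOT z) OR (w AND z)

Yes, they are equivalent — the two output columns agree on all 4 assignments:
w | z | Expression 1 | Expression 2
-----------------------------------
0 | 0 | 1 | 1
0 | 1 | 0 | 0
1 | 0 | 0 | 0
1 | 1 | 1 | 1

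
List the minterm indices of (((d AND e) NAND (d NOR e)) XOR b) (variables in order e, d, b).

Σm(0, 2, 4, 6) = (NOT e AND NOT d AND NOT b) OR (NOT e AND d AND NOT b) OR (e AND NOT d AND NOT b) OR (e AND d AND NOT b)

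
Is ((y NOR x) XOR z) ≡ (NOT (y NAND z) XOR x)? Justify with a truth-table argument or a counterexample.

No. Counterexample: with z=0, x=0, y=0, Expression 1 = 1 but Expression 2 = 0.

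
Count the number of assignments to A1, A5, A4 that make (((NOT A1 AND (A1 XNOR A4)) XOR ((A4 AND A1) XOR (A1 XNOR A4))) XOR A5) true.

Satisfying assignments: (0,1,0), (0,1,1), (1,1,0), (1,1,1)
Count: 4 out of 8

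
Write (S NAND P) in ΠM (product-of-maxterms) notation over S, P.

ΠM(3) = (NOT S OR NOT P)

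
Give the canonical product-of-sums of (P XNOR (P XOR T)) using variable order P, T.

ΠM(1, 3) = (P OR NOT T) AND (NOT P OR NOT T)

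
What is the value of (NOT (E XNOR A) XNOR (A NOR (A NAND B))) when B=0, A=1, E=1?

Substituting: (NOT (1 XNOR 1) XNOR (1 NOR (1 NAND 0)))
= 1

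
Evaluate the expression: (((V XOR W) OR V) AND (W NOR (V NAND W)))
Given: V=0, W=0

Substituting: (((0 XOR 0) OR 0) AND (0 NOR (0 NAND 0)))
= 0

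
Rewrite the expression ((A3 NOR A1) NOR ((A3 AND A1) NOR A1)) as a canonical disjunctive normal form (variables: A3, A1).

(NOT A3 AND A1) OR (A3 AND A1)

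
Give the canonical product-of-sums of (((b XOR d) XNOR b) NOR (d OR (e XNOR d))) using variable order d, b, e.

ΠM(0, 1, 2, 3, 4, 5, 6, 7) = (d OR b OR e) AND (d OR b OR NOT e) AND (d OR NOT b OR e) AND (d OR NOT b OR NOT e) AND (NOT d OR b OR e) AND (NOT d OR b OR NOT e) AND (NOT d OR NOT b OR e) AND (NOT d OR NOT b OR NOT e)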